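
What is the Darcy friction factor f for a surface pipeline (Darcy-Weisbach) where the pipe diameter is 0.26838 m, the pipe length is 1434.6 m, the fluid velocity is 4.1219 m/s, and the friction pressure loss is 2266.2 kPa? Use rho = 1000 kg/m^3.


f = dP*1000 / ((L/D)*(rho*vel^2/2))
f = 2266.2*1000 / ((1434.6/0.26838)*(1000*4.1219^2/2))
f = 0.049906


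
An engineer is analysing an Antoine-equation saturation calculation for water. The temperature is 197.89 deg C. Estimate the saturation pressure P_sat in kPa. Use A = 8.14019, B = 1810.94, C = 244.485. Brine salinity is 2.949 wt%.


P_sat = 10^(A - B/(C + T)) / 760 * 0.101325
P_sat = 10^(8.14019 - 1810.94/(244.485 + 197.89)) / 760 * 0.101325
P_sat = 1.483942 MPa
Convert: 1.483942 MPa * 1000.0 = 1483.9 kPa
P_sat = 1483.9 kPa


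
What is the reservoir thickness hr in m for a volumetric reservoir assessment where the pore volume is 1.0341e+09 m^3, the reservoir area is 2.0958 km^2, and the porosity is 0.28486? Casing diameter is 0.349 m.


hr = Vp / (A * 1e6 * phi)
hr = 1.0341e+09 / (2.0958 * 1e6 * 0.28486)
hr = 1732.1 m


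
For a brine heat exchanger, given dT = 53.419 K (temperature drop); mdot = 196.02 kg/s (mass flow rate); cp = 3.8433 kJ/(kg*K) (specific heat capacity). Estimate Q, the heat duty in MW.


Q = mdot * cp * dT / 1000
Q = 196.02 * 3.8433 * 53.419 / 1000
Q = 40.244 MW


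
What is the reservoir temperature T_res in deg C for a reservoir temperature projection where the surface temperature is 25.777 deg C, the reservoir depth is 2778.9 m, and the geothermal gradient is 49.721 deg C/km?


T_res = T_surf + grad * d / 1000
T_res = 25.777 + 49.721 * 2778.9 / 1000
T_res = 163.95 deg C


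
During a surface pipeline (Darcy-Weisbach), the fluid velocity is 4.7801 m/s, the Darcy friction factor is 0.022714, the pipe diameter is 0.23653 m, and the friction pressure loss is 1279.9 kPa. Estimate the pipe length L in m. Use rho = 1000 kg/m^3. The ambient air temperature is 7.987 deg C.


L = dP*1000*D / (f*rho*vel^2/2)
L = 1279.9*1000*0.23653 / (0.022714*1000*4.7801^2/2)
L = 1166.6 m


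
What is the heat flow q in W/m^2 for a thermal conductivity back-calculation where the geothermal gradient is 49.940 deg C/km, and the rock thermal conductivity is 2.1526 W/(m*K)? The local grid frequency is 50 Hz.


q = k * grad / 1000
q = 2.1526 * 49.940 / 1000
q = 0.10750 W/m^2


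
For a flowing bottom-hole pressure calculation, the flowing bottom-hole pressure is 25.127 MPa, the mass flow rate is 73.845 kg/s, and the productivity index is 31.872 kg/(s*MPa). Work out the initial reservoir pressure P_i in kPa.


P_i = P_wf + mdot / PI
P_i = 25.127 + 73.845 / 31.872
P_i = 27.44392 MPa
Convert: 27.44392 MPa * 1000.0 = 27444 kPa
P_i = 27444 kPa


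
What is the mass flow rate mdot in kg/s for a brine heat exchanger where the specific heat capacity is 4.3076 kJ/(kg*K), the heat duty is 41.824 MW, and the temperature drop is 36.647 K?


mdot = Q * 1000 / (cp * dT)
mdot = 41.824 * 1000 / (4.3076 * 36.647)
mdot = 264.94 kg/s


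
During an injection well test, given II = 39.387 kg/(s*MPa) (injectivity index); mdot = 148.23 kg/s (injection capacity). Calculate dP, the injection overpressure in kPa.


dP = mdot * 1000 / II
dP = 148.23 * 1000 / 39.387
dP = 3763.4 kPa


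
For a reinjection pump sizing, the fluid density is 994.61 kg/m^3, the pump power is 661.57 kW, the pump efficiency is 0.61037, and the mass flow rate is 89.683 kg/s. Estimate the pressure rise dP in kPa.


dP = P_pump * rho * eta / mdot
dP = 661.57 * 994.61 * 0.61037 / 89.683
dP = 4478.3 kPa


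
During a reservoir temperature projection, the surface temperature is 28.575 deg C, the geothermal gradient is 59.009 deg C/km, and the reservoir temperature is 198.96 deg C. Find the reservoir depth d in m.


d = (T_res - T_surf) / grad * 1000
d = (198.96 - 28.575) / 59.009 * 1000
d = 2887.4 m


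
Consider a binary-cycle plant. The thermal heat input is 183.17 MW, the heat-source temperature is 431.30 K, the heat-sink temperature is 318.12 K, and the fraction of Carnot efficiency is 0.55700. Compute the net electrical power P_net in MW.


Step 1: eta = (1 - Tc/Th)*f = (1 - 318.12/431.3)*0.557 = 0.1461657
Step 2: P_net = eta * Q_in = 0.1461657 * 183.17 = 26.773 MW
P_net = 26.773 MW


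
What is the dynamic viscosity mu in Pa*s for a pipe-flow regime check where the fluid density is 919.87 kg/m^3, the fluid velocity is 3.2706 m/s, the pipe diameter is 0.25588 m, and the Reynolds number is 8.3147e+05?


mu = rho * vel * D / Re
mu = 919.87 * 3.2706 * 0.25588 / 8.3147e+05
mu = 0.00092586 Pa*s


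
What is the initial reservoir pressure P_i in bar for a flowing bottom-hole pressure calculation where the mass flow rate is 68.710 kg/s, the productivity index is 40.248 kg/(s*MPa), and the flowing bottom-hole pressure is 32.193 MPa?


P_i = P_wf + mdot / PI
P_i = 32.193 + 68.710 / 40.248
P_i = 33.90017 MPa
Convert: 33.90017 MPa * 10.0 = 339.00 bar
P_i = 339.00 bar


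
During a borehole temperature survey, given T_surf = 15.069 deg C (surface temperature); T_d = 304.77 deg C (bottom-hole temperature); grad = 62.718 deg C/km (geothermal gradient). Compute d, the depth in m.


d = (T_d - T_surf) / grad * 1000
d = (304.77 - 15.069) / 62.718 * 1000
d = 4619.1 m


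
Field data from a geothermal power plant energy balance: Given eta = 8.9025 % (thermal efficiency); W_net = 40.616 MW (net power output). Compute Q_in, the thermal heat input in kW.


Q_in = W_net / (eta / 100)
Q_in = 40.616 / (8.9025 / 100)
Q_in = 456.2314 MW
Convert: 456.2314 MW * 1000.0 = 4.5623e+05 kW
Q_in = 4.5623e+05 kW


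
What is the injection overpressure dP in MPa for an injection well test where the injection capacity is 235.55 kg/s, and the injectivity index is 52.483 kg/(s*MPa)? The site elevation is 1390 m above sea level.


dP = mdot * 1000 / II
dP = 235.55 * 1000 / 52.483
dP = 4488.120 kPa
Convert: 4488.120 kPa * 0.001 = 4.4881 MPa
dP = 4.4881 MPa


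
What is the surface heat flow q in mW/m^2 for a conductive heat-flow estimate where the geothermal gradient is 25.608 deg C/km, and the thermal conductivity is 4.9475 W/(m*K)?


q = k * grad / 1000
q = 4.9475 * 25.608 / 1000
q = 0.1266956 W/m^2
Convert: 0.1266956 W/m^2 * 1000.0 = 126.70 mW/m^2
q = 126.70 mW/m^2


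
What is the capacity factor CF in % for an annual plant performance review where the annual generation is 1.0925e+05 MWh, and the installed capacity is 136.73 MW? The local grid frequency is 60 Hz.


CF = E_a / (cap * 8760) * 100
CF = 1.0925e+05 / (136.73 * 8760) * 100
CF = 9.1212 %


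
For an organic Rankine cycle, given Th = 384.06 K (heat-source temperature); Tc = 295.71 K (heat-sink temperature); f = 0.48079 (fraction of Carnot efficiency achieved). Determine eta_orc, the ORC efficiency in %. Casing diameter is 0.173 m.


eta_orc = (1 - Tc/Th) * f * 100
eta_orc = (1 - 295.71/384.06) * 0.48079 * 100
eta_orc = 11.060 %


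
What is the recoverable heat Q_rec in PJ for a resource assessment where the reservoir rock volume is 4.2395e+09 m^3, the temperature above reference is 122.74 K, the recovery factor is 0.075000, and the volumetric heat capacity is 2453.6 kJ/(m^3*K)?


Step 1: Q_s = Vr*rhoc*dT/1e12 = 4.2395e+09*2453.6*122.74/1e12 = 1276.746 PJ
Step 2: Q_rec = Q_s * RF = 1276.746 * 0.075 = 95.756 PJ
Q_rec = 95.756 PJ


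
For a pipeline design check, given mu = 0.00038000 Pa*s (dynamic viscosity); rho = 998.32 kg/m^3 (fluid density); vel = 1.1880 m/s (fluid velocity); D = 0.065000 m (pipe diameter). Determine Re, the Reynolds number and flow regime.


Step 1: Re = rho*vel*D/mu = 998.32*1.188*0.065/0.00038 = 2.0287e+05
Step 2: Re = 2.0287e+05 > 4000, so flow is turbulent.
Re = 2.0287e+05 (turbulent)


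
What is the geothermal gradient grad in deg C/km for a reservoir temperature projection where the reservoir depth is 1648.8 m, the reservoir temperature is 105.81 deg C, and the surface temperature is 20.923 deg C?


grad = (T_res - T_surf) / d * 1000
grad = (105.81 - 20.923) / 1648.8 * 1000
grad = 51.484 deg C/km


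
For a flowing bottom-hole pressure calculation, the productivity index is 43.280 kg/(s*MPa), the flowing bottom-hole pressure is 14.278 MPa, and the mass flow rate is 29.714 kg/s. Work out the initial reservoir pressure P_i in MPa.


P_i = P_wf + mdot / PI
P_i = 14.278 + 29.714 / 43.280
P_i = 14.965 MPa


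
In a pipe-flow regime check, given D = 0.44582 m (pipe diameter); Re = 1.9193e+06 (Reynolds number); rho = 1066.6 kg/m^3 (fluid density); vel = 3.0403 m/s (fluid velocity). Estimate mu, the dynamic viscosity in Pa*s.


mu = rho * vel * D / Re
mu = 1066.6 * 3.0403 * 0.44582 / 1.9193e+06
mu = 0.00075324 Pa*s


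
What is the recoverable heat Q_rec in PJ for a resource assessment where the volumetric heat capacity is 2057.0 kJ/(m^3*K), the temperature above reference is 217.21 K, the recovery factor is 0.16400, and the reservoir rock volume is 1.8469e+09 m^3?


Step 1: Q_s = Vr*rhoc*dT/1e12 = 1.8469e+09*2057.0*217.21/1e12 = 825.1967 PJ
Step 2: Q_rec = Q_s * RF = 825.1967 * 0.164 = 135.33 PJ
Q_rec = 135.33 PJ


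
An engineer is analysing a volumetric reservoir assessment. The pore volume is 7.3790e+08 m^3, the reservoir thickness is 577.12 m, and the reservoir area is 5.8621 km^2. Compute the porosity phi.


phi = Vp / (A * 1e6 * hr)
phi = 7.3790e+08 / (5.8621 * 1e6 * 577.12)
phi = 0.21811


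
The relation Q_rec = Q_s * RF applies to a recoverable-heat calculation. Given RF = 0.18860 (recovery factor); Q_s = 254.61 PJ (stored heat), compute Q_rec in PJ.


Q_rec = Q_s * RF
Q_rec = 254.61 * 0.18860
Q_rec = 48.019 PJ


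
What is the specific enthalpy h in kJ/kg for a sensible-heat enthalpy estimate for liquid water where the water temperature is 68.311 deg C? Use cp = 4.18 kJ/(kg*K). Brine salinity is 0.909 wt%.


h = cp * T
h = 4.18 * 68.311
h = 285.54 kJ/kg


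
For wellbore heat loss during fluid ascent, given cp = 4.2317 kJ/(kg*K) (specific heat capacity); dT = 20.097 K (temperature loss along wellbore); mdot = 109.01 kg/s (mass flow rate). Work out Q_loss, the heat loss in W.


Q_loss = mdot * cp * dT
Q_loss = 109.01 * 4.2317 * 20.097
Q_loss = 9270.698 kW
Convert: 9270.698 kW * 1000.0 = 9.2707e+06 W
Q_loss = 9.2707e+06 W


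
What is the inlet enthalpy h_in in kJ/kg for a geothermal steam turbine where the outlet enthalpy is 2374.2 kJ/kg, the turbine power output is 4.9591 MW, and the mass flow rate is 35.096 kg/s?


h_in = h_out + P * 1000 / mdot
h_in = 2374.2 + 4.9591 * 1000 / 35.096
h_in = 2515.5 kJ/kg


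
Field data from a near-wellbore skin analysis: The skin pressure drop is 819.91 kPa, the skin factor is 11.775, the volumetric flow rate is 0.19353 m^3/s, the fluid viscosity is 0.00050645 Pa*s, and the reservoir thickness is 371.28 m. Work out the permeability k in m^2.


k = S*q*mu / (2*pi*dP_s*1000*hr)
k = 11.775*0.19353*0.00050645 / (2*pi*819.91*1000*371.28)
k = 6.0339e-13 m^2


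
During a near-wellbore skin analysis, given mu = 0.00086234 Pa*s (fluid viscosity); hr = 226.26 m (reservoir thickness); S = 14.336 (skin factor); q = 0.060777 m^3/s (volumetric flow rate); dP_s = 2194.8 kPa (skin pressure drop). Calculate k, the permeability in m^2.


k = S*q*mu / (2*pi*dP_s*1000*hr)
k = 14.336*0.060777*0.00086234 / (2*pi*2194.8*1000*226.26)
k = 2.4080e-13 m^2


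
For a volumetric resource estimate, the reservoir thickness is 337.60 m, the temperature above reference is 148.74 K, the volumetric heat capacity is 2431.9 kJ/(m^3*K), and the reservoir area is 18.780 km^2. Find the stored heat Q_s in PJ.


Step 1: Vr = A*1e6*hr = 18.78*1e6*337.6 = 6.340128e+09 m^3
Step 2: Q_s = Vr*rhoc*dT/1e12 = 6.340128e+09*2431.9*148.74/1e12 = 2293.4 PJ
Q_s = 2293.4 PJ


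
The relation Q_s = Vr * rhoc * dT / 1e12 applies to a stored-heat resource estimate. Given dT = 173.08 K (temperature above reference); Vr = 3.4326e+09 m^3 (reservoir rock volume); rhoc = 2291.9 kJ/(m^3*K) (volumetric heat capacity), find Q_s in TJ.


Q_s = Vr * rhoc * dT / 1e12
Q_s = 3.4326e+09 * 2291.9 * 173.08 / 1e12
Q_s = 1361.651 PJ
Convert: 1361.651 PJ * 1000.0 = 1.3617e+06 TJ
Q_s = 1.3617e+06 TJ


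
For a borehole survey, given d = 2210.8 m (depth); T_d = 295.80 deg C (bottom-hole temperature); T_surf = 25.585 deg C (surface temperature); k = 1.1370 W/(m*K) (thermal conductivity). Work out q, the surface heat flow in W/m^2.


Step 1: grad = (T_d - T_surf)/d * 1000 = (295.8 - 25.585)/2210.8 * 1000 = 122.2250 deg C/km
Step 2: q = k * grad / 1000 = 1.137 * 122.2250 / 1000 = 0.13897 W/m^2
q = 0.13897 W/m^2


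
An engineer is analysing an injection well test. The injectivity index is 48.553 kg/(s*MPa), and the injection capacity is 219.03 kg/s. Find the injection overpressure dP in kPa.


dP = mdot * 1000 / II
dP = 219.03 * 1000 / 48.553
dP = 4511.2 kPa


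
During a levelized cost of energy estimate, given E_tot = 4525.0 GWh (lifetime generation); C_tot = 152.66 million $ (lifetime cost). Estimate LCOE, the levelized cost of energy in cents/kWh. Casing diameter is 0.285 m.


LCOE = C_tot / E_tot * 100
LCOE = 152.66 / 4525.0 * 100
LCOE = 3.3737 cents/kWh


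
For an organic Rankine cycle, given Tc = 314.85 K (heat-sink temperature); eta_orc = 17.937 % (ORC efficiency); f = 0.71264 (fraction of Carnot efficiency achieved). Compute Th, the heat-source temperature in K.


Th = Tc / (1 - (eta_orc/100)/f)
Th = 314.85 / (1 - (17.937/100)/0.71264)
Th = 420.75 K


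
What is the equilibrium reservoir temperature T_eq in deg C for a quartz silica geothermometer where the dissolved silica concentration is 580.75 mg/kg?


T_eq = 1309 / (5.19 - log10(SiO2)) - 273.15
T_eq = 1309 / (5.19 - log10(580.75)) - 273.15
T_eq = 266.42 deg C


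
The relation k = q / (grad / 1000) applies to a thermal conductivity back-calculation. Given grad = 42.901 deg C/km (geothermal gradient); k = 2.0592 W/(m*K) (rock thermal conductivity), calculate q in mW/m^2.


q = k * grad / 1000
q = 2.0592 * 42.901 / 1000
q = 0.08834174 W/m^2
Convert: 0.08834174 W/m^2 * 1000.0 = 88.342 mW/m^2
q = 88.342 mW/m^2


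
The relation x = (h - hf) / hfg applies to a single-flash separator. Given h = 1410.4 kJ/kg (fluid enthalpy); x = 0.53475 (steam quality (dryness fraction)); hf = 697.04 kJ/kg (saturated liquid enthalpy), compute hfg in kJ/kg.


hfg = (h - hf) / x
hfg = (1410.4 - 697.04) / 0.53475
hfg = 1334.0 kJ/kg


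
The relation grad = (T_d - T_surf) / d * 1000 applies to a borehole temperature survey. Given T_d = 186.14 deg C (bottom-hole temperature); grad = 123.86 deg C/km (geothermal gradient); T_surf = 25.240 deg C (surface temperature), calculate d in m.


d = (T_d - T_surf) / grad * 1000
d = (186.14 - 25.240) / 123.86 * 1000
d = 1299.0 m


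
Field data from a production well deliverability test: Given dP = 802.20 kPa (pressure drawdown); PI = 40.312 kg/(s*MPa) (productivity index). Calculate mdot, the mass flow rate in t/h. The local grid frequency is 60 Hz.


mdot = PI * dP / 1000
mdot = 40.312 * 802.20 / 1000
mdot = 32.33829 kg/s
Convert: 32.33829 kg/s * 3.6 = 116.42 t/h
mdot = 116.42 t/h


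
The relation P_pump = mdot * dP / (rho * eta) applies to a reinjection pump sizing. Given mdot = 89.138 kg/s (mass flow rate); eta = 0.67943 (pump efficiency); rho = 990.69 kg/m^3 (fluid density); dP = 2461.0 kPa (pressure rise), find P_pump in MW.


P_pump = mdot * dP / (rho * eta)
P_pump = 89.138 * 2461.0 / (990.69 * 0.67943)
P_pump = 325.9057 kW
Convert: 325.9057 kW * 0.001 = 0.32591 MW
P_pump = 0.32591 MW


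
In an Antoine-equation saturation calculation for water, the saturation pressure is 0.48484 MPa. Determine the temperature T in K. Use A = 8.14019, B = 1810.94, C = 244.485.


T = B / (A - log10(P_sat * 760 / 0.101325)) - C
T = 1810.94 / (8.14019 - log10(0.48484 * 760 / 0.101325)) - 244.485
T = 150.9604 deg C
Convert to K: 150.9604 + 273.15 = 424.11 K
T = 424.11 K


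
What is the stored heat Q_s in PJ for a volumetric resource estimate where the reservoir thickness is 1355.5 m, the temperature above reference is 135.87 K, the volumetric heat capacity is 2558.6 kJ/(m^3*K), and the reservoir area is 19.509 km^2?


Step 1: Vr = A*1e6*hr = 19.509*1e6*1355.5 = 2.644445e+10 m^3
Step 2: Q_s = Vr*rhoc*dT/1e12 = 2.644445e+10*2558.6*135.87/1e12 = 9193.1 PJ
Q_s = 9193.1 PJ


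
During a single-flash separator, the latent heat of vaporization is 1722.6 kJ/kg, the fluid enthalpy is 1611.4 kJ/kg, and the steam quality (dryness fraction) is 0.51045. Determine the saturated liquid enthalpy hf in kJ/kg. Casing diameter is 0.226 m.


hf = h - x * hfg
hf = 1611.4 - 0.51045 * 1722.6
hf = 732.10 kJ/kg


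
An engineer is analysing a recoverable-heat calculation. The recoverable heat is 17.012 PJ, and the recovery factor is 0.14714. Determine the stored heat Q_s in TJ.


Q_s = Q_rec / RF
Q_s = 17.012 / 0.14714
Q_s = 115.6178 PJ
Convert: 115.6178 PJ * 1000.0 = 1.1562e+05 TJ
Q_s = 1.1562e+05 TJ


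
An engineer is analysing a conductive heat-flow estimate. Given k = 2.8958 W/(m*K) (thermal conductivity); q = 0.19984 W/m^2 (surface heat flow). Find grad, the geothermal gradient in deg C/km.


grad = q * 1000 / k
grad = 0.19984 * 1000 / 2.8958
grad = 69.010 deg C/km


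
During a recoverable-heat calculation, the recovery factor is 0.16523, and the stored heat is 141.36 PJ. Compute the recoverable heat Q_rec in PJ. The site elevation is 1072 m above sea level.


Q_rec = Q_s * RF
Q_rec = 141.36 * 0.16523
Q_rec = 23.357 PJ


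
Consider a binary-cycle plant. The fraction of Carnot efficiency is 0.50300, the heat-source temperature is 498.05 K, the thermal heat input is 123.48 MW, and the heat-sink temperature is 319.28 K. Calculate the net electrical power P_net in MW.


Step 1: eta = (1 - Tc/Th)*f = (1 - 319.28/498.05)*0.503 = 0.1805468
Step 2: P_net = eta * Q_in = 0.1805468 * 123.48 = 22.294 MW
P_net = 22.294 MW


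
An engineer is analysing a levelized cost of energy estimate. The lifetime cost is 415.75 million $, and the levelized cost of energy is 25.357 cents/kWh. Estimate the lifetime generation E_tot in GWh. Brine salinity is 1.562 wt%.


E_tot = C_tot / LCOE * 100
E_tot = 415.75 / 25.357 * 100
E_tot = 1639.6 GWh


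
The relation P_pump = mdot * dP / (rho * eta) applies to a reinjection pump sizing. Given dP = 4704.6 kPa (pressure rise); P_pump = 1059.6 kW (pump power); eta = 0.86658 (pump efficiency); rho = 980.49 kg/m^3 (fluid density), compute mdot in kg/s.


mdot = P_pump * rho * eta / dP
mdot = 1059.6 * 980.49 * 0.86658 / 4704.6
mdot = 191.37 kg/s


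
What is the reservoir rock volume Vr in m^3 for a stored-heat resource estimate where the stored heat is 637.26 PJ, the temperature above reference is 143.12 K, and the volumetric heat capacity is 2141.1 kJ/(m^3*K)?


Vr = Q_s * 1e12 / (rhoc * dT)
Vr = 637.26 * 1e12 / (2141.1 * 143.12)
Vr = 2.0796e+09 m^3


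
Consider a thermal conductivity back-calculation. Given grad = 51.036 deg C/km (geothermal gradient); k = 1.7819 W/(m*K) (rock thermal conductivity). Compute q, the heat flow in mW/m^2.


q = k * grad / 1000
q = 1.7819 * 51.036 / 1000
q = 0.09094105 W/m^2
Convert: 0.09094105 W/m^2 * 1000.0 = 90.941 mW/m^2
q = 90.941 mW/m^2


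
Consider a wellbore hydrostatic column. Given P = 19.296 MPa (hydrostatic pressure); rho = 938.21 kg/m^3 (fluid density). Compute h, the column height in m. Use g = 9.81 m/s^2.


h = P * 1e6 / (g * rho)
h = 19.296 * 1e6 / (9.81 * 938.21)
h = 2096.5 m


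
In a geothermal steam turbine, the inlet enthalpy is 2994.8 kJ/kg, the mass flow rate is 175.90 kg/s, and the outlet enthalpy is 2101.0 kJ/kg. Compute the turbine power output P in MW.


P = mdot * (h_in - h_out) / 1000
P = 175.90 * (2994.8 - 2101.0) / 1000
P = 157.22 MW


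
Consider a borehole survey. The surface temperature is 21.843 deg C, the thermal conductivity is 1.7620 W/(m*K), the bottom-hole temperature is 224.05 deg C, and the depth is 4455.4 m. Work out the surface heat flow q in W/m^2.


Step 1: grad = (T_d - T_surf)/d * 1000 = (224.05 - 21.843)/4455.4 * 1000 = 45.38470 deg C/km
Step 2: q = k * grad / 1000 = 1.762 * 45.38470 / 1000 = 0.079968 W/m^2
q = 0.079968 W/m^2


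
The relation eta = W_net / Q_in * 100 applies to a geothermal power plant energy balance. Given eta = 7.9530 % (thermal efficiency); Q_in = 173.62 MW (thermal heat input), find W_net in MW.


W_net = eta / 100 * Q_in
W_net = 7.9530 / 100 * 173.62
W_net = 13.808 MW


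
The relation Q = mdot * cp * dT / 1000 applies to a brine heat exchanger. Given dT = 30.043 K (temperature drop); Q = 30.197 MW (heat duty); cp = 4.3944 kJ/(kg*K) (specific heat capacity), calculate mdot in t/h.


mdot = Q * 1000 / (cp * dT)
mdot = 30.197 * 1000 / (4.3944 * 30.043)
mdot = 228.7288 kg/s
Convert: 228.7288 kg/s * 3.6 = 823.42 t/h
mdot = 823.42 t/h


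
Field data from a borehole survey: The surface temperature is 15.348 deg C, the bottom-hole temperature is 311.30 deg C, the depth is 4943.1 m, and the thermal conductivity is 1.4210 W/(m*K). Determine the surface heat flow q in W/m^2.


Step 1: grad = (T_d - T_surf)/d * 1000 = (311.3 - 15.348)/4943.1 * 1000 = 59.87174 deg C/km
Step 2: q = k * grad / 1000 = 1.421 * 59.87174 / 1000 = 0.085078 W/m^2
q = 0.085078 W/m^2


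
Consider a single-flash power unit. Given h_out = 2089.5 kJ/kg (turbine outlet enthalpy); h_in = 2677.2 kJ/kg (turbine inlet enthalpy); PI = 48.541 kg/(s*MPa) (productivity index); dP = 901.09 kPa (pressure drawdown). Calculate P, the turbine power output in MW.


Step 1: mdot = PI * dP / 1000 = 48.541 * 901.09 / 1000 = 43.73981 kg/s
Step 2: P = mdot*(h_in - h_out)/1000 = 43.73981*(2677.2 - 2089.5)/1000 = 25.706 MW
P = 25.706 MW


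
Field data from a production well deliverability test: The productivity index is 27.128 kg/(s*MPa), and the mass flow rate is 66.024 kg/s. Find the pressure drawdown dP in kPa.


dP = mdot * 1000 / PI
dP = 66.024 * 1000 / 27.128
dP = 2433.8 kPa


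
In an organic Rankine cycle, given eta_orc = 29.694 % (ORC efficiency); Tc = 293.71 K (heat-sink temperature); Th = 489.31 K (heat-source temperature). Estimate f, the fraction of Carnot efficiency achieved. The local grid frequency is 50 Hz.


f = (eta_orc/100) / (1 - Tc/Th)
f = (29.694/100) / (1 - 293.71/489.31)
f = 0.74282


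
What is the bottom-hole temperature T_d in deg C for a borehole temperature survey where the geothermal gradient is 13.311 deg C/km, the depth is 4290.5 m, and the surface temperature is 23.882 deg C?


T_d = T_surf + grad * d / 1000
T_d = 23.882 + 13.311 * 4290.5 / 1000
T_d = 80.993 deg C


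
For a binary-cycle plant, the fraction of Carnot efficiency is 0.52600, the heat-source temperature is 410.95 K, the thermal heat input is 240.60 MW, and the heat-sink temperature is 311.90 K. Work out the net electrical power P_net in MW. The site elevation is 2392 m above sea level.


Step 1: eta = (1 - Tc/Th)*f = (1 - 311.9/410.95)*0.526 = 0.1267801
Step 2: P_net = eta * Q_in = 0.1267801 * 240.6 = 30.503 MW
P_net = 30.503 MW


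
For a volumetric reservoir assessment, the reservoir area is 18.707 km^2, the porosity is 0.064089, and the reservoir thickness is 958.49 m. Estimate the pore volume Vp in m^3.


Vp = A * 1e6 * hr * phi
Vp = 18.707 * 1e6 * 958.49 * 0.064089
Vp = 1.1491e+09 m^3


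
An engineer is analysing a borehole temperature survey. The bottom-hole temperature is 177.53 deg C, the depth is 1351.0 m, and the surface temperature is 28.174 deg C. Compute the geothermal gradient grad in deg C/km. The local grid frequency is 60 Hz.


grad = (T_d - T_surf) / d * 1000
grad = (177.53 - 28.174) / 1351.0 * 1000
grad = 110.55 deg C/km


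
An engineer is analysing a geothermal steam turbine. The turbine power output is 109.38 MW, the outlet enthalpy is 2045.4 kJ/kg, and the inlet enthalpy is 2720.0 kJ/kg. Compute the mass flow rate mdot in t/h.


mdot = P * 1000 / (h_in - h_out)
mdot = 109.38 * 1000 / (2720.0 - 2045.4)
mdot = 162.1405 kg/s
Convert: 162.1405 kg/s * 3.6 = 583.71 t/h
mdot = 583.71 t/h


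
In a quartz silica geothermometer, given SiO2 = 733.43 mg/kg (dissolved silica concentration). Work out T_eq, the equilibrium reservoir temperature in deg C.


T_eq = 1309 / (5.19 - log10(SiO2)) - 273.15
T_eq = 1309 / (5.19 - log10(733.43)) - 273.15
T_eq = 289.95 deg C


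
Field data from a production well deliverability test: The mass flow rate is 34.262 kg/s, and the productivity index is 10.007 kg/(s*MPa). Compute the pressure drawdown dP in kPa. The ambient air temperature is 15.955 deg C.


dP = mdot * 1000 / PI
dP = 34.262 * 1000 / 10.007
dP = 3423.8 kPa


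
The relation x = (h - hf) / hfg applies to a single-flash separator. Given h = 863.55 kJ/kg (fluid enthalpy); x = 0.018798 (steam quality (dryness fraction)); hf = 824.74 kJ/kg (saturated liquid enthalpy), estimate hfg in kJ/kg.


hfg = (h - hf) / x
hfg = (863.55 - 824.74) / 0.018798
hfg = 2064.6 kJ/kg


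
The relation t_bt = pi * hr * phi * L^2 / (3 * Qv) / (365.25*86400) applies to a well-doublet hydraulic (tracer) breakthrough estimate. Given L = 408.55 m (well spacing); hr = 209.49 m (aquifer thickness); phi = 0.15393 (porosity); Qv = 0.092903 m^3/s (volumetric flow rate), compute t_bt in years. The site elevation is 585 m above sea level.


t_bt = pi * hr * phi * L^2 / (3 * Qv) / (365.25*86400)
t_bt = pi * 209.49 * 0.15393 * 408.55^2 / (3 * 0.092903) / (365.25*86400)
t_bt = 1.9225 years


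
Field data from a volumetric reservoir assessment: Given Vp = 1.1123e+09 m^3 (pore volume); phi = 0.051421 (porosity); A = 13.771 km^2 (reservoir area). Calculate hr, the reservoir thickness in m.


hr = Vp / (A * 1e6 * phi)
hr = 1.1123e+09 / (13.771 * 1e6 * 0.051421)
hr = 1570.8 m


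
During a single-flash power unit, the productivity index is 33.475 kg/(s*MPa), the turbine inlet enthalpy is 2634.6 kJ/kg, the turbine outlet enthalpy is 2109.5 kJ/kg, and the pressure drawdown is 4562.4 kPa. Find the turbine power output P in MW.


Step 1: mdot = PI * dP / 1000 = 33.475 * 4562.4 / 1000 = 152.7263 kg/s
Step 2: P = mdot*(h_in - h_out)/1000 = 152.7263*(2634.6 - 2109.5)/1000 = 80.197 MW
P = 80.197 MW


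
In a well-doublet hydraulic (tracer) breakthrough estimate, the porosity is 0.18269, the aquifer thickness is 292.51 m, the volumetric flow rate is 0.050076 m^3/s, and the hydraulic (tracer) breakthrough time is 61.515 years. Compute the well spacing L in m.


L = sqrt(t_bt*365.25*86400*3*Qv / (pi*hr*phi))
L = sqrt(61.515*365.25*86400*3*0.050076 / (pi*292.51*0.18269))
L = 1318.0 m


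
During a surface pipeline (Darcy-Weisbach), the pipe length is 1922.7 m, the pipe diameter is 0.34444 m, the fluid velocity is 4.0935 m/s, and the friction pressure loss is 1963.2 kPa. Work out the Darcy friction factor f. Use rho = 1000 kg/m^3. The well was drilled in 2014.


f = dP*1000 / ((L/D)*(rho*vel^2/2))
f = 1963.2*1000 / ((1922.7/0.34444)*(1000*4.0935^2/2))
f = 0.041977


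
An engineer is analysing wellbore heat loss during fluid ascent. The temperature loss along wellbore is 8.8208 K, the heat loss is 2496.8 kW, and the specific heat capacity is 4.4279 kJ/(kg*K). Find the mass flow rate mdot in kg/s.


mdot = Q_loss / (cp * dT)
mdot = 2496.8 / (4.4279 * 8.8208)
mdot = 63.926 kg/s


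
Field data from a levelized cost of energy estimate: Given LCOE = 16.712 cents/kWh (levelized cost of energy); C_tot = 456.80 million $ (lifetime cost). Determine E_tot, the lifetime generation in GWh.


E_tot = C_tot / LCOE * 100
E_tot = 456.80 / 16.712 * 100
E_tot = 2733.4 GWh


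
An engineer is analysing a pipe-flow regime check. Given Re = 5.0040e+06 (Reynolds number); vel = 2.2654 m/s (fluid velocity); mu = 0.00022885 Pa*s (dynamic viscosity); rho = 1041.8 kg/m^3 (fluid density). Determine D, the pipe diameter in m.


D = Re * mu / (rho * vel)
D = 5.0040e+06 * 0.00022885 / (1041.8 * 2.2654)
D = 0.48522 m


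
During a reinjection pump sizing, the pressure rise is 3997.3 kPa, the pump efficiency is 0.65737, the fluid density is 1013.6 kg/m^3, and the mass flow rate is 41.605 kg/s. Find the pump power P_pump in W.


P_pump = mdot * dP / (rho * eta)
P_pump = 41.605 * 3997.3 / (1013.6 * 0.65737)
P_pump = 249.5949 kW
Convert: 249.5949 kW * 1000.0 = 2.4959e+05 W
P_pump = 2.4959e+05 W


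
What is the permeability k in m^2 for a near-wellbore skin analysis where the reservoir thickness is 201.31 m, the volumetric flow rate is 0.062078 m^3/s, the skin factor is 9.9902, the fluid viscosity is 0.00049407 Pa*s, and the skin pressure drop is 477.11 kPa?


k = S*q*mu / (2*pi*dP_s*1000*hr)
k = 9.9902*0.062078*0.00049407 / (2*pi*477.11*1000*201.31)
k = 5.0773e-13 m^2


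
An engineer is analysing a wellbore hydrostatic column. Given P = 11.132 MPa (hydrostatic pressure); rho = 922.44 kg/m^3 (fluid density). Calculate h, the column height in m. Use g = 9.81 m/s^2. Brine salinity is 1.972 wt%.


h = P * 1e6 / (g * rho)
h = 11.132 * 1e6 / (9.81 * 922.44)
h = 1230.2 m


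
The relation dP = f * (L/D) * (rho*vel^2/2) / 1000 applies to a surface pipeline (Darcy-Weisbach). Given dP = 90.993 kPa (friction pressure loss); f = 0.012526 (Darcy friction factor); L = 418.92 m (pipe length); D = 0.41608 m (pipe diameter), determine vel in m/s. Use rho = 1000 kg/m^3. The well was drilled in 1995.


vel = sqrt(dP*1000*2*D / (f*L*rho))
vel = sqrt(90.993*1000*2*0.41608 / (0.012526*418.92*1000))
vel = 3.7987 m/s


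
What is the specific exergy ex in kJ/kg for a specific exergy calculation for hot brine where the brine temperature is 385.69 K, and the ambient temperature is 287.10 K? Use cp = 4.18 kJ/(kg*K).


ex = cp * ((T_b - T_0) - T_0 * ln(T_b/T_0))
ex = 4.18 * ((385.69 - 287.10) - 287.10 * ln(385.69/287.10))
ex = 57.839 kJ/kg


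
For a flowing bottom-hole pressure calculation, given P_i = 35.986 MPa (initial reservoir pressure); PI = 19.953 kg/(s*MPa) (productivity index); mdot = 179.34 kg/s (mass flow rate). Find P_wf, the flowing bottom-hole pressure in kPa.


P_wf = P_i - mdot / PI
P_wf = 35.986 - 179.34 / 19.953
P_wf = 26.99788 MPa
Convert: 26.99788 MPa * 1000.0 = 26998 kPa
P_wf = 26998 kPa


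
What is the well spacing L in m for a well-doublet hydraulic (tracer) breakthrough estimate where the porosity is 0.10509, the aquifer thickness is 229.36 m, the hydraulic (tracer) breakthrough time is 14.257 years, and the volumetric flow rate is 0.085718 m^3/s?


L = sqrt(t_bt*365.25*86400*3*Qv / (pi*hr*phi))
L = sqrt(14.257*365.25*86400*3*0.085718 / (pi*229.36*0.10509))
L = 1236.1 m


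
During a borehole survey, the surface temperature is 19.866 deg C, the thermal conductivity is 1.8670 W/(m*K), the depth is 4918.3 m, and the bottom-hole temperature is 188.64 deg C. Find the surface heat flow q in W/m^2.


Step 1: grad = (T_d - T_surf)/d * 1000 = (188.64 - 19.866)/4918.3 * 1000 = 34.31552 deg C/km
Step 2: q = k * grad / 1000 = 1.867 * 34.31552 / 1000 = 0.064067 W/m^2
q = 0.064067 W/m^2


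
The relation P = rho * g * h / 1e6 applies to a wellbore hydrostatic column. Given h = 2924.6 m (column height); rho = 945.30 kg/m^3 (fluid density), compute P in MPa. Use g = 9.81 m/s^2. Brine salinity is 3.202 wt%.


P = rho * g * h / 1e6
P = 945.30 * 9.81 * 2924.6 / 1e6
P = 27.121 MPa


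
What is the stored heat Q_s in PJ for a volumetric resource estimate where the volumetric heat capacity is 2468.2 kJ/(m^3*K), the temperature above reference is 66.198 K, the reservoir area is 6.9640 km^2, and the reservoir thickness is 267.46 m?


Step 1: Vr = A*1e6*hr = 6.964*1e6*267.46 = 1.862591e+09 m^3
Step 2: Q_s = Vr*rhoc*dT/1e12 = 1.862591e+09*2468.2*66.198/1e12 = 304.33 PJ
Q_s = 304.33 PJ


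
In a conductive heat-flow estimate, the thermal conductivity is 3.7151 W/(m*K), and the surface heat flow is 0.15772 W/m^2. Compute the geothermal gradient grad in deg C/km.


grad = q * 1000 / k
grad = 0.15772 * 1000 / 3.7151
grad = 42.454 deg C/km


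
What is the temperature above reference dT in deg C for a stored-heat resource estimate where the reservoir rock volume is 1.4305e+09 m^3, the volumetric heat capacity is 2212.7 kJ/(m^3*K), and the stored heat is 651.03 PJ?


dT = Q_s * 1e12 / (Vr * rhoc)
dT = 651.03 * 1e12 / (1.4305e+09 * 2212.7)
dT = 205.6793 K
Convert (temperature difference, 1 K = 1 deg C): 205.6793 K = 205.6793 deg C
dT = 205.68 deg C


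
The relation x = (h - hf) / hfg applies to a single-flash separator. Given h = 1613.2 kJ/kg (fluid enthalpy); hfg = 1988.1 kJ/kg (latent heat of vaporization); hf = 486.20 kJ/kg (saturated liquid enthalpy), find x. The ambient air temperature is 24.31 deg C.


x = (h - hf) / hfg
x = (1613.2 - 486.20) / 1988.1
x = 0.56687


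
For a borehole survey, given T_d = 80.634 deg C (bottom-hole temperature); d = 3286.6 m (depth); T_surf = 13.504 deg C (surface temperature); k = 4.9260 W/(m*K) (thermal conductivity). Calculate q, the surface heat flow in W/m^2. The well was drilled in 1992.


Step 1: grad = (T_d - T_surf)/d * 1000 = (80.634 - 13.504)/3286.6 * 1000 = 20.42536 deg C/km
Step 2: q = k * grad / 1000 = 4.926 * 20.42536 / 1000 = 0.10062 W/m^2
q = 0.10062 W/m^2


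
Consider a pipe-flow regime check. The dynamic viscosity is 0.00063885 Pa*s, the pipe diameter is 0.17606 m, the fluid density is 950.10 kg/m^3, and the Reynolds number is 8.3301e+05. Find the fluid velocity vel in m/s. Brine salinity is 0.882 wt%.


vel = Re * mu / (rho * D)
vel = 8.3301e+05 * 0.00063885 / (950.10 * 0.17606)
vel = 3.1814 m/s


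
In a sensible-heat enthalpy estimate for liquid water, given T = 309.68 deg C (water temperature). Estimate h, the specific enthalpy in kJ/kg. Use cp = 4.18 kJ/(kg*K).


h = cp * T
h = 4.18 * 309.68
h = 1294.5 kJ/kg


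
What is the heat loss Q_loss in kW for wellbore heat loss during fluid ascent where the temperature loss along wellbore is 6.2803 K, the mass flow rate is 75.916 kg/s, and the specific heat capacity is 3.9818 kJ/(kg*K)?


Q_loss = mdot * cp * dT
Q_loss = 75.916 * 3.9818 * 6.2803
Q_loss = 1898.4 kW


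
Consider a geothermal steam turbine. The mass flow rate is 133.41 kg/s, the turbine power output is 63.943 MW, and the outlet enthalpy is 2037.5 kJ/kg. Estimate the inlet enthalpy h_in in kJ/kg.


h_in = h_out + P * 1000 / mdot
h_in = 2037.5 + 63.943 * 1000 / 133.41
h_in = 2516.8 kJ/kg


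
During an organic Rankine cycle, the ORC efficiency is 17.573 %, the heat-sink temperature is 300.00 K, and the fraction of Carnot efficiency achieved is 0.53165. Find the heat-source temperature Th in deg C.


Th = Tc / (1 - (eta_orc/100)/f)
Th = 300.00 / (1 - (17.573/100)/0.53165)
Th = 448.1204 K
Convert to deg C: 448.1204 - 273.15 = 174.97 deg C
Th = 174.97 deg C


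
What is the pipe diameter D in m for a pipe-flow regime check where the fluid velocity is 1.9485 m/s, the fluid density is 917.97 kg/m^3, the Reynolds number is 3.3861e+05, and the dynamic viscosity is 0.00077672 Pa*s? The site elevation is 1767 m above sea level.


D = Re * mu / (rho * vel)
D = 3.3861e+05 * 0.00077672 / (917.97 * 1.9485)
D = 0.14704 m


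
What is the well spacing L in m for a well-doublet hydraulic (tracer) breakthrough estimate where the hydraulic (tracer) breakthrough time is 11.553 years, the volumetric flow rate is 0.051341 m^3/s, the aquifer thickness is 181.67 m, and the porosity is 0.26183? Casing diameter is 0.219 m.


L = sqrt(t_bt*365.25*86400*3*Qv / (pi*hr*phi))
L = sqrt(11.553*365.25*86400*3*0.051341 / (pi*181.67*0.26183))
L = 613.01 m


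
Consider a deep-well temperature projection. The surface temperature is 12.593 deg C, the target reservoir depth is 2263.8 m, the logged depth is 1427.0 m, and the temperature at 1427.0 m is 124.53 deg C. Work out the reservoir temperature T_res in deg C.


Step 1: grad = (T_d1 - T_surf)/d1 * 1000 = (124.53 - 12.593)/1427.0 * 1000 = 78.44219 deg C/km
Step 2: T_res = T_surf + grad*d2/1000 = 12.593 + 78.44219*2263.8/1000 = 190.17 deg C
T_res = 190.17 deg C


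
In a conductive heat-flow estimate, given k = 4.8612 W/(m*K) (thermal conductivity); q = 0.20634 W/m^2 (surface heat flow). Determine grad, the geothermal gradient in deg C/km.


grad = q * 1000 / k
grad = 0.20634 * 1000 / 4.8612
grad = 42.446 deg C/km


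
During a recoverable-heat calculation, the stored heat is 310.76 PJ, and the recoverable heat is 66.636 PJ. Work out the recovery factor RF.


RF = Q_rec / Q_s
RF = 66.636 / 310.76
RF = 0.21443


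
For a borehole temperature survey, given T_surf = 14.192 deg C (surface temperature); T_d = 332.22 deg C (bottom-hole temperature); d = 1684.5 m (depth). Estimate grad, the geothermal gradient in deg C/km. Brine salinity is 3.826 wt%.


grad = (T_d - T_surf) / d * 1000
grad = (332.22 - 14.192) / 1684.5 * 1000
grad = 188.80 deg C/km


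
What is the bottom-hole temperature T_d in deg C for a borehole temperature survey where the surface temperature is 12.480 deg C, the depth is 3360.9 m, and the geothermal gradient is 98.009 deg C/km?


T_d = T_surf + grad * d / 1000
T_d = 12.480 + 98.009 * 3360.9 / 1000
T_d = 341.88 deg C


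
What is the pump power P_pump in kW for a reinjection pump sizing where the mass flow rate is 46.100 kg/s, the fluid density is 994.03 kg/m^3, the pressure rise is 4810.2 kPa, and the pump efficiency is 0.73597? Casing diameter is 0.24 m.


P_pump = mdot * dP / (rho * eta)
P_pump = 46.100 * 4810.2 / (994.03 * 0.73597)
P_pump = 303.11 kW


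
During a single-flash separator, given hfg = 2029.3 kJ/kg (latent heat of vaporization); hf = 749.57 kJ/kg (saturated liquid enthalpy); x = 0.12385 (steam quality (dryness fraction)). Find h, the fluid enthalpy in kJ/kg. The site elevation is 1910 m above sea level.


h = hf + x * hfg
h = 749.57 + 0.12385 * 2029.3
h = 1000.9 kJ/kg


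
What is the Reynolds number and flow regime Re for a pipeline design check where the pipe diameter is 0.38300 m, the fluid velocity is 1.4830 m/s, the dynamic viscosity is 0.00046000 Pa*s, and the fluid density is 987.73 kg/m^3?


Step 1: Re = rho*vel*D/mu = 987.73*1.483*0.383/0.00046 = 1.2196e+06
Step 2: Re = 1.2196e+06 > 4000, so flow is turbulent.
Re = 1.2196e+06 (turbulent)


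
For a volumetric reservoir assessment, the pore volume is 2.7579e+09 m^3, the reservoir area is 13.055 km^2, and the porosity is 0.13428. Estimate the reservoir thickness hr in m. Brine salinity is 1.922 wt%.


hr = Vp / (A * 1e6 * phi)
hr = 2.7579e+09 / (13.055 * 1e6 * 0.13428)
hr = 1573.2 m


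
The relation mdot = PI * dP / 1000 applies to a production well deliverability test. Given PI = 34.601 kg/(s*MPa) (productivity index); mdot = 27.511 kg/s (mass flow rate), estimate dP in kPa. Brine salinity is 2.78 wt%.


dP = mdot * 1000 / PI
dP = 27.511 * 1000 / 34.601
dP = 795.09 kPa


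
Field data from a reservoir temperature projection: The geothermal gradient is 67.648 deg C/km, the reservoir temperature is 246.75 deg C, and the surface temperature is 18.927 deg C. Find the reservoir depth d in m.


d = (T_res - T_surf) / grad * 1000
d = (246.75 - 18.927) / 67.648 * 1000
d = 3367.8 m


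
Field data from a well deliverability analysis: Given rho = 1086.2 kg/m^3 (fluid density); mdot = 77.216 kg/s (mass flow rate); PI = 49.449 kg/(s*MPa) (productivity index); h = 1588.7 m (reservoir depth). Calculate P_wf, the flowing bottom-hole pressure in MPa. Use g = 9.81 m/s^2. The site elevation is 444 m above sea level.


Step 1: P_i = rho*g*h/1e6 = 1086.2*9.81*1588.7/1e6 = 16.92859 MPa
Step 2: P_wf = P_i - mdot/PI = 16.92859 - 77.216/49.449 = 15.367 MPa
P_wf = 15.367 MPa


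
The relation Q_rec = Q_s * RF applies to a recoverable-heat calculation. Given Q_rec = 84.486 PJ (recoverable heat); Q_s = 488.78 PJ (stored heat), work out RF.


RF = Q_rec / Q_s
RF = 84.486 / 488.78
RF = 0.17285


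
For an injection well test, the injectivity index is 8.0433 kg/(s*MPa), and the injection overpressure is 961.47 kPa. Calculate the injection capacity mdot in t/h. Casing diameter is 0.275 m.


mdot = II * dP / 1000
mdot = 8.0433 * 961.47 / 1000
mdot = 7.733392 kg/s
Convert: 7.733392 kg/s * 3.6 = 27.840 t/h
mdot = 27.840 t/h
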